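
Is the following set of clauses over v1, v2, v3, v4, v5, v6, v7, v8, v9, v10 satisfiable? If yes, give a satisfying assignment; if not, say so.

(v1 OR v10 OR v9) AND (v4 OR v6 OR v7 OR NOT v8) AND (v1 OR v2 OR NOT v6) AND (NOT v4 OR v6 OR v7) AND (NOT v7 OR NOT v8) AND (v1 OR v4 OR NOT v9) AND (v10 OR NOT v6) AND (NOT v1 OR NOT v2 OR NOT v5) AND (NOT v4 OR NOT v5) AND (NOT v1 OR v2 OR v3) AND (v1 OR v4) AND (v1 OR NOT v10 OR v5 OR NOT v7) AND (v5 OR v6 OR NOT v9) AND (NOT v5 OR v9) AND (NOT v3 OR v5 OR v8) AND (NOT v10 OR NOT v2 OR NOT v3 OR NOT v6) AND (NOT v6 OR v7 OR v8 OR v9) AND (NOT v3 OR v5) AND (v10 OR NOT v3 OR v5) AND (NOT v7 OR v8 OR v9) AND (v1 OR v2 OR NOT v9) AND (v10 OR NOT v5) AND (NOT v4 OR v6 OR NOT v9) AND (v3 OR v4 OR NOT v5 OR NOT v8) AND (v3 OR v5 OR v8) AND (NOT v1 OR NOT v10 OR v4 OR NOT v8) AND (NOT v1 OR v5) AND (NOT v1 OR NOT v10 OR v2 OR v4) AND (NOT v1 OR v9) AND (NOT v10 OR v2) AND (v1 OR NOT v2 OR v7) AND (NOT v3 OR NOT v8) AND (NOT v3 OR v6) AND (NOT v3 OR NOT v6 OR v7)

No satisfying assignment exists.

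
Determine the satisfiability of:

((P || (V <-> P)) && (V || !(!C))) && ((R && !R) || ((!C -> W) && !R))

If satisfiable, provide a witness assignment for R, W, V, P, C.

R=F, W=T, V=F, P=T, C=T

  (P || (V <-> P)) && (V || !(!C)) = True
    P || (V <-> P) = True
      V <-> P = False
    V || !(!C) = True
      !(!C) = True
        !C = False
  (R && !R) || ((!C -> W) && !R) = True
    R && !R = False
      !R = True
    (!C -> W) && !R = True
      !C -> W = True
        !C = False
      !R = True
Both conjuncts True, so the formula holds.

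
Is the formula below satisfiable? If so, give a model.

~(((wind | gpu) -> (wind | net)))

net=F, wind=F, gpu=T

  ~(((wind | gpu) -> (wind | net))) = True
    (wind | gpu) -> (wind | net) = False
      wind | gpu = True
      wind | net = False
The formula evaluates to True.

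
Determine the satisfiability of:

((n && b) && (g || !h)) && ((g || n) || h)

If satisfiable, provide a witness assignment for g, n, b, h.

g = False; n = True; b = True; h = False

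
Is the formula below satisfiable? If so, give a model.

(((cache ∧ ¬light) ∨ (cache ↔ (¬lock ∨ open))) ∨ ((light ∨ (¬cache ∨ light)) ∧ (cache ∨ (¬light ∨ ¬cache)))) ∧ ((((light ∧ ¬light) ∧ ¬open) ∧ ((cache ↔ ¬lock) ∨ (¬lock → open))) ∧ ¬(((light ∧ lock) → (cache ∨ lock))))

The conjunct ¬(((light ∧ lock) → (cache ∨ lock))) is unsatisfiable on its own:
  cache=F, light=F, lock=F: evaluates to False.
  cache=F, light=F, lock=T: evaluates to False.
  cache=F, light=T, lock=F: evaluates to False.
  cache=F, light=T, lock=T: evaluates to False.
  cache=T, light=F, lock=F: evaluates to False.
  cache=T, light=F, lock=T: evaluates to False.
  cache=T, light=T, lock=F: evaluates to False.
  cache=T, light=T, lock=T: evaluates to False.
So the whole conjunction is unsatisfiable.

UNSATISFIABLE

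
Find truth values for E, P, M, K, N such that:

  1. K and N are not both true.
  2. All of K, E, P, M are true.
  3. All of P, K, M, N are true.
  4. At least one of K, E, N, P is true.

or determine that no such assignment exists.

Case K = True:
  (1) with K=T forces N = False.
  Constraint (3) is violated (N=F) — contradiction.
Case K = False:
  Constraint (2) is violated (K=F) — contradiction.
Both cases fail — unsatisfiable.

No satisfying assignment exists.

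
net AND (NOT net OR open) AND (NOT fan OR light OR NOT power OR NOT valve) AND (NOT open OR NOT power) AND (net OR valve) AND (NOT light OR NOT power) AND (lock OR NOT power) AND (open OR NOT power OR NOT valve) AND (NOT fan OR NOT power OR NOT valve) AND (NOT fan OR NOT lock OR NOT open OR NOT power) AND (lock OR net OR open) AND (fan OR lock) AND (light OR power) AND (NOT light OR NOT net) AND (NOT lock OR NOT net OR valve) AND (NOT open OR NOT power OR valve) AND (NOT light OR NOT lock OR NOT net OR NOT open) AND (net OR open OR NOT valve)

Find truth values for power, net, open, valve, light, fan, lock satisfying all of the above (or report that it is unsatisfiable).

Case net = True:
  (NOT net OR open) forces open = True.
  (NOT open OR NOT power) forces power = False.
  (light OR power) forces light = True.
  Clause (NOT light OR NOT net) is falsified — contradiction.
Case net = False:
  Clause (net) is falsified — contradiction.
Both cases fail, so the formula is unsatisfiable.

Unsatisfiable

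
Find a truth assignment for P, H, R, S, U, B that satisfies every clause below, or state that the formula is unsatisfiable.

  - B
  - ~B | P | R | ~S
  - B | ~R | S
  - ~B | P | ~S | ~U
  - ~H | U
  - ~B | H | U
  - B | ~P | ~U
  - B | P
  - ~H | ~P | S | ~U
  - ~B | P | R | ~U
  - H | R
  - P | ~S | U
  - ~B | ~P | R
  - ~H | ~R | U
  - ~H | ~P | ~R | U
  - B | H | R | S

P = True, H = False, R = True, S = True, U = True, B = True

Unit clause (B) forces B = True.
Set P = True.
  then (~B | ~P | R) forces R = True.
Set H = False.
  then (~B | H | U) forces U = True.
Set S = True.
All clauses satisfied.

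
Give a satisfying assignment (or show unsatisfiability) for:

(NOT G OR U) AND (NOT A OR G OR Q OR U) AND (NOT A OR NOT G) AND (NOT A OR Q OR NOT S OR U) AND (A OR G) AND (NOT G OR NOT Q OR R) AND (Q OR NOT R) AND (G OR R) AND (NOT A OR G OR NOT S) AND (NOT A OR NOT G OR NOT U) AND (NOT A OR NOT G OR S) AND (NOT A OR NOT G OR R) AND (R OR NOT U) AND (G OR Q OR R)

A: True, Q: True, S: False, R: True, U: True, G: False

Set A = True.
  then (NOT A OR NOT G) forces G = False.
  then (G OR R) forces R = True.
  then (NOT A OR G OR NOT S) forces S = False.
  then (Q OR NOT R) forces Q = True.
Set U = True.
All clauses satisfied.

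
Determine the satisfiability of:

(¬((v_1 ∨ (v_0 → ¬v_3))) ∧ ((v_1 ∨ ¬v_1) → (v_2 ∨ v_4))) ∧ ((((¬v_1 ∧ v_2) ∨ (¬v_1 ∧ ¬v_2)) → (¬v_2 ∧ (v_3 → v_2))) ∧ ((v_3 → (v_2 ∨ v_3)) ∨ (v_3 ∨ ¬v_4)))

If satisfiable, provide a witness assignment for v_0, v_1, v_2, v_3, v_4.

No satisfying assignment exists.

Case v_3 = True: the formula simplifies to (¬((v_1 ∨ ¬v_0)) ∧ ((v_1 ∨ ¬v_1) → (v_2 ∨ v_4))) ∧ (((¬v_1 ∧ v_2) ∨ (¬v_1 ∧ ¬v_2)) → (¬v_2 ∧ v_2)).
  v_1 = True: the conjunct ¬((v_1 ∨ ¬v_0)) becomes ¬((True ∨ ¬v_0)) = False.
  v_1 = False: simplifies to (¬(¬v_0) ∧ (v_2 ∨ v_4)) ∧ ((v_2 ∨ ¬v_2) → (¬v_2 ∧ v_2)).
    v_2 = True: the conjunct (v_2 ∨ ¬v_2) → (¬v_2 ∧ v_2) becomes (True ∨ False) → (False ∧ True) = False.
    v_2 = False: the conjunct (v_2 ∨ ¬v_2) → (¬v_2 ∧ v_2) becomes (False ∨ True) → (True ∧ False) = False.
Case v_3 = False: the conjunct ¬((v_1 ∨ (v_0 → ¬v_3))) becomes ¬((v_1 ∨ True)) = False.
Both cases fail — unsatisfiable.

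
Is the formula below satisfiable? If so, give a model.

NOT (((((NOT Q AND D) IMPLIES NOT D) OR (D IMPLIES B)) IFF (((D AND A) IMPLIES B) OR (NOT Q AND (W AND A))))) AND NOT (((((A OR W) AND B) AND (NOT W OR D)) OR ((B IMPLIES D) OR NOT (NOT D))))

Case D = True: the conjunct NOT (((((A OR W) AND B) AND (NOT W OR D)) OR ((B IMPLIES D) OR NOT (NOT D)))) becomes NOT ((((A OR W) AND B) OR True)) = False.
Case D = False: the conjunct NOT (((((NOT Q AND D) IMPLIES NOT D) OR (D IMPLIES B)) IFF (((D AND A) IMPLIES B) OR (NOT Q AND (W AND A))))) becomes NOT ((True IFF True)) = False.
Both cases fail — unsatisfiable.

Unsatisfiable — no assignment works.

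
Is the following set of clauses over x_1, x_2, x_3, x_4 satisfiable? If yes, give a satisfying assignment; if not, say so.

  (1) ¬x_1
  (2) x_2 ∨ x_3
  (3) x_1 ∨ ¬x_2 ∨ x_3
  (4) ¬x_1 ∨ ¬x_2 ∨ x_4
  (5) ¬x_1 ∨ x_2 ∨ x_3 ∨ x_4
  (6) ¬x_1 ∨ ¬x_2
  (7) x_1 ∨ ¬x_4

Unit clause (¬x_1) forces x_1 = False.
In (x_1 ∨ ¬x_4) only ¬x_4 is left, so x_4 = False.
Set x_2 = False.
  then (x_2 ∨ x_3) forces x_3 = True.
Check each clause:
  (¬x_1): ¬x_1 holds.
  (x_2 ∨ x_3): x_3 holds.
  (x_1 ∨ ¬x_2 ∨ x_3): ¬x_2 holds.
  (¬x_1 ∨ ¬x_2 ∨ x_4): ¬x_1 holds.
  (¬x_1 ∨ x_2 ∨ x_3 ∨ x_4): ¬x_1 holds.
  (¬x_1 ∨ ¬x_2): ¬x_1 holds.
  (x_1 ∨ ¬x_4): ¬x_4 holds.
All clauses satisfied.

x_1 = False, x_2 = False, x_3 = True, x_4 = False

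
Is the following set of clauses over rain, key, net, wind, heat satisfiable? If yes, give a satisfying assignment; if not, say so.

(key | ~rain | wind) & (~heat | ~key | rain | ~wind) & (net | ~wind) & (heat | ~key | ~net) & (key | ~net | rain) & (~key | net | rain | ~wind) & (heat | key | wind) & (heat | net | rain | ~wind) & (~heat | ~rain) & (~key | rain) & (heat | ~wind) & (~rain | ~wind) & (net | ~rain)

rain=F, key=F, net=F, wind=F, heat=T

Try rain = True:
  (~heat | ~rain) forces heat = False.
  (heat | ~wind) forces wind = False.
  (key | ~rain | wind) forces key = True.
  (heat | ~key | ~net) forces net = False.
  clause (net | ~rain) is falsified — backtrack.
So rain = False.
  then (~key | rain) forces key = False.
  then (key | ~net | rain) forces net = False.
  then (net | ~wind) forces wind = False.
  then (heat | key | wind) forces heat = True.
All clauses satisfied.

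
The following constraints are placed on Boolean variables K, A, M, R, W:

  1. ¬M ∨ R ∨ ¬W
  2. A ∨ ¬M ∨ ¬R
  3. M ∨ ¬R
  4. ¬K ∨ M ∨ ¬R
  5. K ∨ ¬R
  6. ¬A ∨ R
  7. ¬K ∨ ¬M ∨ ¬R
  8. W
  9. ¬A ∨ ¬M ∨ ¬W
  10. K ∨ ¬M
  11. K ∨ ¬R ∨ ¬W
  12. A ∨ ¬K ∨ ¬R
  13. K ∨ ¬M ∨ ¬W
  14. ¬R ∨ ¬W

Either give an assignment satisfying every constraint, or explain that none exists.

K = True, A = False, M = False, R = False, W = True

Unit clause (W) forces W = True.
In (¬R ∨ ¬W) only ¬R is left, so R = False.
In (¬M ∨ R ∨ ¬W) only ¬M is left, so M = False.
In (¬A ∨ R) only ¬A is left, so A = False.
Set K = True.
All clauses satisfied.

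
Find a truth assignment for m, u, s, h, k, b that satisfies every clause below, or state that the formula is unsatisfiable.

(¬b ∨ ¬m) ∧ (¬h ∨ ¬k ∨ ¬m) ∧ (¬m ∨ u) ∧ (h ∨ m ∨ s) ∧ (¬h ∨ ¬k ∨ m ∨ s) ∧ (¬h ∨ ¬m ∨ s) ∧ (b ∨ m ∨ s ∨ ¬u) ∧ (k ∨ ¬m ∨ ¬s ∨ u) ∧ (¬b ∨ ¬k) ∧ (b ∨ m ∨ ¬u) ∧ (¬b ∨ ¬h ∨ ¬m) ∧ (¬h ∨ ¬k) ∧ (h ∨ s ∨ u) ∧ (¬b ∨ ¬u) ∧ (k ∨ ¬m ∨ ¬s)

m=T, u=T, s=T, h=F, k=T, b=F

Set m = True.
  then (¬b ∨ ¬m) forces b = False.
  then (¬m ∨ u) forces u = True.
Set s = True.
  then (k ∨ ¬m ∨ ¬s) forces k = True.
  then (¬h ∨ ¬k ∨ ¬m) forces h = False.
All clauses satisfied.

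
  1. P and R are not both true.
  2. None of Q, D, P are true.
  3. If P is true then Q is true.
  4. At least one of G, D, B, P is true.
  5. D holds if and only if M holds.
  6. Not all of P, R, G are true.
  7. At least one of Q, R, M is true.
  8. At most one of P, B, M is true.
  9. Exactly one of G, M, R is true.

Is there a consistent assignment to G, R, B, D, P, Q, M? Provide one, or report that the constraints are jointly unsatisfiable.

G: False; R: True; B: True; D: False; P: False; Q: False; M: False

  (1) P=F, R=T — not both ✓
  (2) {Q, D, P}: 0 true — none ✓
  (3) P=F ⇒ Q: vacuous ✓
  (4) {G, D, B, P}: 1 true — at least one ✓
  (5) D=F, M=F — same ✓
  (6) {P, R, G}: 1/3 true — not all ✓
  (7) {Q, R, M}: 1 true — at least one ✓
  (8) {P, B, M}: 1 true — at most one ✓
  (9) {G, M, R}: 1 true — exactly one ✓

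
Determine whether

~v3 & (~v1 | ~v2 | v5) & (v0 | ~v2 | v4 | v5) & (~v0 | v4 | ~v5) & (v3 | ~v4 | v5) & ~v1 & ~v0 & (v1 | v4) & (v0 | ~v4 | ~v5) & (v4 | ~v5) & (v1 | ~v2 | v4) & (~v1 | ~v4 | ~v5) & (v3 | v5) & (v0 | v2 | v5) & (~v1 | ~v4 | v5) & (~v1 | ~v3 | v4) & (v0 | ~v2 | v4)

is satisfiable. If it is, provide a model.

No satisfying assignment exists.

Case v0 = True:
  Clause (~v0) is falsified — contradiction.
Case v0 = False:
  (~v3) forces v3 = False.
  (~v1) forces v1 = False.
  (v1 | v4) forces v4 = True.
  (v3 | ~v4 | v5) forces v5 = True.
  Clause (v0 | ~v4 | ~v5) is falsified — contradiction.
Both cases fail, so the formula is unsatisfiable.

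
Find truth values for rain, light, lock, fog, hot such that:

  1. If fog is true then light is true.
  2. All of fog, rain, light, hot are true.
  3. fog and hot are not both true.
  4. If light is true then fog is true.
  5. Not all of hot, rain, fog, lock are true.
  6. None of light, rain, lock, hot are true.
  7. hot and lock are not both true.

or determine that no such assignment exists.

Unsatisfiable

Case rain = True:
  Constraint (6) is violated (rain=T) — contradiction.
Case rain = False:
  Constraint (2) is violated (rain=F) — contradiction.
Both cases fail — unsatisfiable.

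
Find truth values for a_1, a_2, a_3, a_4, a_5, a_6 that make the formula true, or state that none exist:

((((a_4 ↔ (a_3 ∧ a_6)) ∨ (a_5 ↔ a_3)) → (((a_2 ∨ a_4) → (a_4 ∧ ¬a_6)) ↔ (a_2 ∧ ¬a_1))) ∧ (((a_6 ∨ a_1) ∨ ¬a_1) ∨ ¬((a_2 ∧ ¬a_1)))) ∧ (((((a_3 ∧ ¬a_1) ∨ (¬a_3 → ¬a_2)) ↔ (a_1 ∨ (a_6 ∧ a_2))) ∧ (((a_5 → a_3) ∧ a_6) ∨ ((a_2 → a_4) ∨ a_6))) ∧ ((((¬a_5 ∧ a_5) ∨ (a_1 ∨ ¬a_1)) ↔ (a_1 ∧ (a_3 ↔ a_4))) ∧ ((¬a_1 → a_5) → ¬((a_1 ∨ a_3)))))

Case a_1 = True: the conjunct (¬a_1 → a_5) → ¬((a_1 ∨ a_3)) becomes (False → a_5) → ¬True = False.
Case a_1 = False: the conjunct ((¬a_5 ∧ a_5) ∨ (a_1 ∨ ¬a_1)) ↔ (a_1 ∧ (a_3 ↔ a_4)) becomes ((¬a_5 ∧ a_5) ∨ True) ↔ (False ∧ (a_3 ↔ a_4)) = False.
Both cases fail — unsatisfiable.

Unsatisfiable — no assignment works.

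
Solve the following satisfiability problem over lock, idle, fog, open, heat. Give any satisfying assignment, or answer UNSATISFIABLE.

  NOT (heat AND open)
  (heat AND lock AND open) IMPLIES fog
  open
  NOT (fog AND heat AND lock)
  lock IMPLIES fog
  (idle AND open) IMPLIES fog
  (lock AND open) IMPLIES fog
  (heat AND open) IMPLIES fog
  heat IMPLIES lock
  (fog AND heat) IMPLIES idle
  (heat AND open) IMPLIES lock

lock: False, idle: True, fog: True, open: True, heat: False

Unit clause (open) forces open = True.
In (NOT heat OR NOT open) only NOT heat is left, so heat = False.
Set lock = False.
Set idle = True.
  then (fog OR NOT idle OR NOT open) forces fog = True.
All clauses satisfied.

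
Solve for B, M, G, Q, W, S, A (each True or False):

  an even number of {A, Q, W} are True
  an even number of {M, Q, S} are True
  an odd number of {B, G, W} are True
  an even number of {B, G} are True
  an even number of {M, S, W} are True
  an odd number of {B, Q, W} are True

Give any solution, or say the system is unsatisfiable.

B = True; M = False; G = True; Q = True; W = True; S = True; A = False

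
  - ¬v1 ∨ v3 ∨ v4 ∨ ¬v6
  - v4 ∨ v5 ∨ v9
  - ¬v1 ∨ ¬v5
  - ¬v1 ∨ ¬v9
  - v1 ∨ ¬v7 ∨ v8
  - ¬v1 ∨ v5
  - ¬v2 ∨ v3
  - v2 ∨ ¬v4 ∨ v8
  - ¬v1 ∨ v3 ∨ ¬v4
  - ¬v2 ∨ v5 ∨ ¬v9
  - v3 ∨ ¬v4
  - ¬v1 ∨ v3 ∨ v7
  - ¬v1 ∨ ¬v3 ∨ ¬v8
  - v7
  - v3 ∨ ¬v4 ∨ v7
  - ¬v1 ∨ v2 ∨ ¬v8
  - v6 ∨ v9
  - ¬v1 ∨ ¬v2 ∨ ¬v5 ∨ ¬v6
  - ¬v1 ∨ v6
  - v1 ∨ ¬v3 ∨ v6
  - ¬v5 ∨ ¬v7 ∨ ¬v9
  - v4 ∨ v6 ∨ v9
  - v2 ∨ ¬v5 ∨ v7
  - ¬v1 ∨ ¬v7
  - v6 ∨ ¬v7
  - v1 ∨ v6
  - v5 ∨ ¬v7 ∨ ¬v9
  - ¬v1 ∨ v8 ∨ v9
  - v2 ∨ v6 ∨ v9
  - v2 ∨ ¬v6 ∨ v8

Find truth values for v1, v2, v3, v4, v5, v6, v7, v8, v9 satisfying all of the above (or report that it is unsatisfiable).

Unit clause (v7) forces v7 = True.
In (¬v1 ∨ ¬v7) only ¬v1 is left, so v1 = False.
In (v6 ∨ ¬v7) only v6 is left, so v6 = True.
In (v1 ∨ ¬v7 ∨ v8) only v8 is left, so v8 = True.
Set v2 = False.
Set v3 = True.
Set v4 = True.
Set v5 = True.
  then (¬v5 ∨ ¬v7 ∨ ¬v9) forces v9 = False.
All clauses satisfied.

v1 = False; v2 = False; v3 = True; v4 = True; v5 = True; v6 = True; v7 = True; v8 = True; v9 = False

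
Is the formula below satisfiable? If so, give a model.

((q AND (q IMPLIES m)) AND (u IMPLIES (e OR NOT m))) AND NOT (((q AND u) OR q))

Unsatisfiable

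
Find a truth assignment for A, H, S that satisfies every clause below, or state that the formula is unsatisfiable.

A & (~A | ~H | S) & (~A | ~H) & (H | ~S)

A = True, H = False, S = False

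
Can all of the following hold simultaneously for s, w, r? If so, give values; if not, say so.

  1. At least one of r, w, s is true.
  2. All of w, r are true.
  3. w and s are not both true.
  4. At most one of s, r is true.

s: False; w: True; r: True

  (1) {r, w, s}: 2 true — at least one ✓
  (2) {w, r}: all 2 true ✓
  (3) w=T, s=F — not both ✓
  (4) {s, r}: 1 true — at most one ✓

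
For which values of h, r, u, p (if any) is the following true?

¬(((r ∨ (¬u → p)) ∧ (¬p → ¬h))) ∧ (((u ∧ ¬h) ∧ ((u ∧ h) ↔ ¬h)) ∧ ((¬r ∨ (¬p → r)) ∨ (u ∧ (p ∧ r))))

UNSATISFIABLE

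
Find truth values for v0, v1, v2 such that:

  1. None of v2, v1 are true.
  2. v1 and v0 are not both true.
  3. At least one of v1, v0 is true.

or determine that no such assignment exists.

v0=T, v1=F, v2=F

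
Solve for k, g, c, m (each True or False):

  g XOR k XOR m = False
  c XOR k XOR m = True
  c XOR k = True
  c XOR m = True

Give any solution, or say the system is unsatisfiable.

k = False, g = False, c = True, m = False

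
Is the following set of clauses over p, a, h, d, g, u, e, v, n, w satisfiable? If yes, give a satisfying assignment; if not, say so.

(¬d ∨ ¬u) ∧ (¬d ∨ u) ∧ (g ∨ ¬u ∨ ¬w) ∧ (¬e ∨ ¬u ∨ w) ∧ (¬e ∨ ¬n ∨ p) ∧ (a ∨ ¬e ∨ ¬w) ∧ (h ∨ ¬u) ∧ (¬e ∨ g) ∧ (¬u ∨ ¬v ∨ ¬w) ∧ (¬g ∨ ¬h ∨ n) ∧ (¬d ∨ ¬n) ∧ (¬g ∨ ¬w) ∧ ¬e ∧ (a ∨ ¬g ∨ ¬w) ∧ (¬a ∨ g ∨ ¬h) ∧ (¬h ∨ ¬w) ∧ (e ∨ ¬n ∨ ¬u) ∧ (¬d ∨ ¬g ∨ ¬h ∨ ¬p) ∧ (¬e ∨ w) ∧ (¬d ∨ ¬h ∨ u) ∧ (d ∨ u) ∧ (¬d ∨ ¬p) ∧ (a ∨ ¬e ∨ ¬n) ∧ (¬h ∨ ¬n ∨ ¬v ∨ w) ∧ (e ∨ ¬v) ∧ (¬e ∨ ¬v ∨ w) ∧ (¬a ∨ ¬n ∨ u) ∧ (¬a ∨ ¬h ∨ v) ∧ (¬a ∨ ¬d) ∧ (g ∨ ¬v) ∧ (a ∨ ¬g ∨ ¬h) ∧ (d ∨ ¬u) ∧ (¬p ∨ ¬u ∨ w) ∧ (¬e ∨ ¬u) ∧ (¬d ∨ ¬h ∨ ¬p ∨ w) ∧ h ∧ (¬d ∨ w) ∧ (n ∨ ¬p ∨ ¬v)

The formula is unsatisfiable.

Case u = True:
  (¬d ∨ ¬u) forces d = False.
  Clause (d ∨ ¬u) is falsified — contradiction.
Case u = False:
  (¬d ∨ u) forces d = False.
  Clause (d ∨ u) is falsified — contradiction.
Both cases fail, so the formula is unsatisfiable.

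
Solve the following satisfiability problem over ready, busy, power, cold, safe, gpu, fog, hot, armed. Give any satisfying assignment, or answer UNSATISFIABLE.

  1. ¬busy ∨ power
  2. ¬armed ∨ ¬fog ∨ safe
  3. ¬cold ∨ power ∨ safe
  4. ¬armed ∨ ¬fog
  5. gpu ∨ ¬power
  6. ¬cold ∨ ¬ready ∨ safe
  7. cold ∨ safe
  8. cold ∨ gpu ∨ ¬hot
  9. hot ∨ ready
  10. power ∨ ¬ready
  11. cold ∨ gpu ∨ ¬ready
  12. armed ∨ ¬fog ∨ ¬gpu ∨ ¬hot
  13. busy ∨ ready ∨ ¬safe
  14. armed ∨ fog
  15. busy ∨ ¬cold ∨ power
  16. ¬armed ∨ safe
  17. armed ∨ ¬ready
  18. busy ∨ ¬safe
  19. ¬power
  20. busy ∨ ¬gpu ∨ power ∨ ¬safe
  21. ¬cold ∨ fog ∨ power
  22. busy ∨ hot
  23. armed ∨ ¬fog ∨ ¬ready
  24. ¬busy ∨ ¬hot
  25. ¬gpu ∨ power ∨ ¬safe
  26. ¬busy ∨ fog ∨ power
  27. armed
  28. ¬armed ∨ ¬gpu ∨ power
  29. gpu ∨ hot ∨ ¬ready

Unsatisfiable — no assignment works.

Case busy = True:
  (¬busy ∨ power) forces power = True.
  Clause (¬power) is falsified — contradiction.
Case busy = False:
  (busy ∨ ¬safe) forces safe = False.
  (cold ∨ safe) forces cold = True.
  (¬cold ∨ power ∨ safe) forces power = True.
  Clause (¬power) is falsified — contradiction.
Both cases fail, so the formula is unsatisfiable.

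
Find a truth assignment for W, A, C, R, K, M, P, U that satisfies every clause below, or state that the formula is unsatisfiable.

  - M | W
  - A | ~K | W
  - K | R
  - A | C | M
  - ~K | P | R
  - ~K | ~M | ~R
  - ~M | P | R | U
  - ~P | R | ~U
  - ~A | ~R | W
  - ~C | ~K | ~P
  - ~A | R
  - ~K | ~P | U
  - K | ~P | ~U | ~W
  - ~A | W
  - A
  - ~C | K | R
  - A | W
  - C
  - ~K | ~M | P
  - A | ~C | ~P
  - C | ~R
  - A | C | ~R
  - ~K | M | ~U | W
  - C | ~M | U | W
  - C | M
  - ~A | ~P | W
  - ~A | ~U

Unit clause (A) forces A = True.
Unit clause (C) forces C = True.
In (~A | ~U) only ~U is left, so U = False.
In (~A | R) only R is left, so R = True.
In (~A | W) only W is left, so W = True.
Set K = False.
Set M = True.
Set P = True.
All clauses satisfied.

W = True, A = True, C = True, R = True, K = False, M = True, P = True, U = False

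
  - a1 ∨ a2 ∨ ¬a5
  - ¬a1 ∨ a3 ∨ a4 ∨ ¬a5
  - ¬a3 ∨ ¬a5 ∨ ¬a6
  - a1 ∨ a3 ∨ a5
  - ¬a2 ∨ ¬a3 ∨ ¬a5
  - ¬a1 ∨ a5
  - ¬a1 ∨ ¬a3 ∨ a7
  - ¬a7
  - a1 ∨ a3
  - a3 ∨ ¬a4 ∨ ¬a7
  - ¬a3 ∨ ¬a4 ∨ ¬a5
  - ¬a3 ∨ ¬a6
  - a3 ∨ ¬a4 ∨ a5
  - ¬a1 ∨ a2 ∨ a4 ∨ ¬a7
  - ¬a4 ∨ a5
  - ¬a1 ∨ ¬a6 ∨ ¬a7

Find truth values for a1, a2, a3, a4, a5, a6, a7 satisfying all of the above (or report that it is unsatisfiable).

a1: True, a2: True, a3: False, a4: True, a5: True, a6: False, a7: False

Unit clause (¬a7) forces a7 = False.
Set a1 = True.
  then (¬a1 ∨ a5) forces a5 = True.
  then (¬a1 ∨ ¬a3 ∨ a7) forces a3 = False.
  then (¬a1 ∨ a3 ∨ a4 ∨ ¬a5) forces a4 = True.
Set a2 = True.
Set a6 = False.
All clauses satisfied.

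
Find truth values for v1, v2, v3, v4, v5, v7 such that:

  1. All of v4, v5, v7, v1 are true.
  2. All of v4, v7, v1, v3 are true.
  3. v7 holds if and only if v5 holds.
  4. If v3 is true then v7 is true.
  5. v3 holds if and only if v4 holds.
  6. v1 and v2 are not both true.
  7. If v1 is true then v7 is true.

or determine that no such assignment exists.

v1 = True, v2 = False, v3 = True, v4 = True, v5 = True, v7 = True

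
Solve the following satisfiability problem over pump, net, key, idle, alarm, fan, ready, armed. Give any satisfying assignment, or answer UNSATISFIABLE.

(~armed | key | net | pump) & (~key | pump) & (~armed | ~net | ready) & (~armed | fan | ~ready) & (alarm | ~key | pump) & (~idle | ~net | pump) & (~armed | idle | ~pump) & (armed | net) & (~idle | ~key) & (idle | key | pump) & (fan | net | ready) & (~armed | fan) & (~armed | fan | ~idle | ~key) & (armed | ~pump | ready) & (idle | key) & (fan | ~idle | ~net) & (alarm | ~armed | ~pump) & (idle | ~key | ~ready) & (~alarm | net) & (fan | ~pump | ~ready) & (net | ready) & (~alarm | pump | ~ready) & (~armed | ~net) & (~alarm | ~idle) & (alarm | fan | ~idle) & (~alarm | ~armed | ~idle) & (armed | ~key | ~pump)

Try pump = False:
  (~key | pump) forces key = False.
  (idle | key | pump) forces idle = True.
  (~idle | ~net | pump) forces net = False.
  (~armed | key | net | pump) forces armed = False.
  clause (armed | net) is falsified — backtrack.
So pump = True.
Set net = True.
  then (~armed | ~net) forces armed = False.
  then (armed | ~key | ~pump) forces key = False.
  then (armed | ~pump | ready) forces ready = True.
  then (idle | key) forces idle = True.
  then (fan | ~idle | ~net) forces fan = True.
  then (~alarm | ~idle) forces alarm = False.
All clauses satisfied.

pump = True, net = True, key = False, idle = True, alarm = False, fan = True, ready = True, armed = False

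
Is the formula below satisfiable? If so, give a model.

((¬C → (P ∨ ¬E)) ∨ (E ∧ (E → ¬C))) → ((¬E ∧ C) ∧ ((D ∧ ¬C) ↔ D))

C = True, P = False, D = False, E = False

  ((¬C → (P ∨ ¬E)) ∨ (E ∧ (E → ¬C))) → ((¬E ∧ C) ∧ ((D ∧ ¬C) ↔ D)) = True
    (¬C → (P ∨ ¬E)) ∨ (E ∧ (E → ¬C)) = True
      ¬C → (P ∨ ¬E) = True
        ¬C = False
        P ∨ ¬E = True
          ¬E = True
      E ∧ (E → ¬C) = False
        E → ¬C = True
          ¬C = False
    (¬E ∧ C) ∧ ((D ∧ ¬C) ↔ D) = True
      ¬E ∧ C = True
        ¬E = True
      (D ∧ ¬C) ↔ D = True
        D ∧ ¬C = False
          ¬C = False
The formula evaluates to True.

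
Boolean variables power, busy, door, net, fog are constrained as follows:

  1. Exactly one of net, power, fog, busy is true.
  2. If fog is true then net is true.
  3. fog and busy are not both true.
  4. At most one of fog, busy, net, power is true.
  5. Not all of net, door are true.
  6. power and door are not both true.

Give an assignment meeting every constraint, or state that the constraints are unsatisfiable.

power: False; busy: False; door: False; net: True; fog: False

  (1) {net, power, fog, busy}: 1 true — exactly one ✓
  (2) fog=F ⇒ net: vacuous ✓
  (3) fog=F, busy=F — not both ✓
  (4) {fog, busy, net, power}: 1 true — at most one ✓
  (5) {net, door}: 1/2 true — not all ✓
  (6) power=F, door=F — not both ✓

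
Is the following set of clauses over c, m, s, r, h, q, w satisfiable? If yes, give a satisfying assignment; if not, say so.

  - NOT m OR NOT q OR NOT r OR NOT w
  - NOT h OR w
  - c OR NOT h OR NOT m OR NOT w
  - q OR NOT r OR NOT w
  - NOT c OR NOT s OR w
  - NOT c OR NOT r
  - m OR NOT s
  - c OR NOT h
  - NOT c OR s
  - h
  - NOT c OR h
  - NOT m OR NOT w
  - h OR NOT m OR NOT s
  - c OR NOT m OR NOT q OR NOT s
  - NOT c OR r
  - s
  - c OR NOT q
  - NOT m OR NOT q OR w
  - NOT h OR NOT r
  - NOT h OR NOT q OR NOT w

Unsatisfiable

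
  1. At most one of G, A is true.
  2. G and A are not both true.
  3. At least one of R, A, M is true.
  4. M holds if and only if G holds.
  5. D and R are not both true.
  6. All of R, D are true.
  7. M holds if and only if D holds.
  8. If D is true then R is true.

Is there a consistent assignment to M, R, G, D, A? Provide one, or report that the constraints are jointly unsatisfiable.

Case R = True:
  (5) with R=T forces D = False.
  Constraint (6) is violated (D=F) — contradiction.
Case R = False:
  Constraint (6) is violated (R=F) — contradiction.
Both cases fail — unsatisfiable.

The formula is unsatisfiable.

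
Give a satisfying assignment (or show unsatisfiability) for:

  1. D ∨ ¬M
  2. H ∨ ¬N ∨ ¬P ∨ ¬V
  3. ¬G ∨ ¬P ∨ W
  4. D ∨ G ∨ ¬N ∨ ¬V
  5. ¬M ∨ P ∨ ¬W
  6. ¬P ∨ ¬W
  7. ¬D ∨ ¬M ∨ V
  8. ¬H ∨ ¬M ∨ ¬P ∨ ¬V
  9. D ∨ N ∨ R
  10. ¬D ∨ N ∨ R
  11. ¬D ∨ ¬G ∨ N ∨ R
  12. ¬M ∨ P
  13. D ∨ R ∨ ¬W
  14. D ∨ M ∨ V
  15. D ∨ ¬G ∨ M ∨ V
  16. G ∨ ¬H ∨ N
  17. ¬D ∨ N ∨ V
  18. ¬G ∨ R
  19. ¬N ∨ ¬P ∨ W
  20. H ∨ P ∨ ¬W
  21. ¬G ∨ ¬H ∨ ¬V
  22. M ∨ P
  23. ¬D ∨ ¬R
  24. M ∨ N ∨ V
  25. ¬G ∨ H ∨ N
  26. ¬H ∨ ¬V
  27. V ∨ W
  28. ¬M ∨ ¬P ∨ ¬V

Try M = True:
  (D ∨ ¬M) forces D = True.
  (¬D ∨ ¬M ∨ V) forces V = True.
  (¬M ∨ P) forces P = True.
  clause (¬M ∨ ¬P ∨ ¬V) is falsified — backtrack.
So M = False.
  then (M ∨ P) forces P = True.
  then (¬P ∨ ¬W) forces W = False.
  then (¬N ∨ ¬P ∨ W) forces N = False.
  then (M ∨ N ∨ V) forces V = True.
  then (¬H ∨ ¬V) forces H = False.
  then (¬G ∨ ¬P ∨ W) forces G = False.
Set R = True.
  then (¬D ∨ ¬R) forces D = False.
All clauses satisfied.

M = False; G = False; R = True; W = False; P = True; H = False; D = False; N = False; V = True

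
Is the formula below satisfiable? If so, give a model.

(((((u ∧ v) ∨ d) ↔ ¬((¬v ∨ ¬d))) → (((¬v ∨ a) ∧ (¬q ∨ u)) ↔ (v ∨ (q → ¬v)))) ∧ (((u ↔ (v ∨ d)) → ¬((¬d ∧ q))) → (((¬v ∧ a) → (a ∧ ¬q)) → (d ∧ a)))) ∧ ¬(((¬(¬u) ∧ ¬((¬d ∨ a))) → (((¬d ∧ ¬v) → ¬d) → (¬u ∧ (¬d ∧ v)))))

No satisfying assignment exists.

Case d = True: the formula simplifies to ((¬(¬v) → (((¬v ∨ a) ∧ (¬q ∨ u)) ↔ (v ∨ (q → ¬v)))) ∧ (((¬v ∧ a) → (a ∧ ¬q)) → a)) ∧ ¬(¬((¬(¬u) ∧ ¬a))).
  a = True: the conjunct ¬(¬((¬(¬u) ∧ ¬a))) becomes ¬(¬False) = False.
  a = False: the conjunct ((¬v ∧ a) → (a ∧ ¬q)) → a becomes (False → False) → False = False.
Case d = False: the conjunct ¬(((¬(¬u) ∧ ¬((¬d ∨ a))) → (((¬d ∧ ¬v) → ¬d) → (¬u ∧ (¬d ∧ v))))) becomes ¬((False → (¬u ∧ v))) = False.
Both cases fail — unsatisfiable.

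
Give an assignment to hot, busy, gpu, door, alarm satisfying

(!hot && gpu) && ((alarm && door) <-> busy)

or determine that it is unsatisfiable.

hot = False, busy = True, gpu = True, door = True, alarm = True

  !hot && gpu = True
    !hot = True
  (alarm && door) <-> busy = True
    alarm && door = True
Both conjuncts True, so the formula holds.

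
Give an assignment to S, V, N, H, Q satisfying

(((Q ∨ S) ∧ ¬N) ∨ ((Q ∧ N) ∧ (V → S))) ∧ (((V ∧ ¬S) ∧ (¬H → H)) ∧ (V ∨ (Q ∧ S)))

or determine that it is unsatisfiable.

S = False, V = True, N = False, H = True, Q = True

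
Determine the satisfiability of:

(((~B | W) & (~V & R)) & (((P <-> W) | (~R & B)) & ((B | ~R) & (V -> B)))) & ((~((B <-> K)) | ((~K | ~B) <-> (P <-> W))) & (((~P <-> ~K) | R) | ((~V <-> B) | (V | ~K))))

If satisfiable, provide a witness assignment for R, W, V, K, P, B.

R=T, W=T, V=F, K=F, P=T, B=T

  ((~B | W) & (~V & R)) & (((P <-> W) | (~R & B)) & ((B | ~R) & (V -> B))) = True
    (~B | W) & (~V & R) = True
      ~B | W = True
        ~B = False
      ~V & R = True
        ~V = True
    ((P <-> W) | (~R & B)) & ((B | ~R) & (V -> B)) = True
      (P <-> W) | (~R & B) = True
        P <-> W = True
        ~R & B = False
          ~R = False
      (B | ~R) & (V -> B) = True
        B | ~R = True
          ~R = False
        V -> B = True
  (~((B <-> K)) | ((~K | ~B) <-> (P <-> W))) & (((~P <-> ~K) | R) | ((~V <-> B) | (V | ~K))) = True
    ~((B <-> K)) | ((~K | ~B) <-> (P <-> W)) = True
      ~((B <-> K)) = True
        B <-> K = False
      (~K | ~B) <-> (P <-> W) = True
        ~K | ~B = True
          ~K = True
          ~B = False
        P <-> W = True
    ((~P <-> ~K) | R) | ((~V <-> B) | (V | ~K)) = True
      (~P <-> ~K) | R = True
        ~P <-> ~K = False
          ~P = False
          ~K = True
      (~V <-> B) | (V | ~K) = True
        ~V <-> B = True
          ~V = True
        V | ~K = True
          ~K = True
Both conjuncts True, so the formula holds.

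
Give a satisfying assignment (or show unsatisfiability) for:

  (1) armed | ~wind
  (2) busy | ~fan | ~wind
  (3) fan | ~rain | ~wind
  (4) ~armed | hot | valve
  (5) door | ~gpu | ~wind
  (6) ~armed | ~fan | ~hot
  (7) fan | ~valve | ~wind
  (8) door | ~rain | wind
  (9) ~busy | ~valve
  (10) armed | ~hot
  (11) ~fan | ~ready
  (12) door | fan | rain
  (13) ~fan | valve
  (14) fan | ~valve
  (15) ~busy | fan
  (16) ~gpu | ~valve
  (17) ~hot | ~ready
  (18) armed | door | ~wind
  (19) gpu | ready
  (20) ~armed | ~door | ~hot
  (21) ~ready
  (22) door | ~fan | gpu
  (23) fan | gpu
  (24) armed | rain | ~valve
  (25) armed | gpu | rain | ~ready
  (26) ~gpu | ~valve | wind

door = True, ready = False, busy = False, wind = False, fan = False, gpu = True, hot = False, armed = False, rain = False, valve = False

Unit clause (~ready) forces ready = False.
In (gpu | ready) only gpu is left, so gpu = True.
In (~gpu | ~valve) only ~valve is left, so valve = False.
In (~fan | valve) only ~fan is left, so fan = False.
In (~busy | fan) only ~busy is left, so busy = False.
Try door = False:
  (door | ~gpu | ~wind) forces wind = False.
  (door | ~rain | wind) forces rain = False.
  clause (door | fan | rain) is falsified — backtrack.
So door = True.
Set wind = False.
Set hot = False.
  then (~armed | hot | valve) forces armed = False.
Set rain = False.
All clauses satisfied.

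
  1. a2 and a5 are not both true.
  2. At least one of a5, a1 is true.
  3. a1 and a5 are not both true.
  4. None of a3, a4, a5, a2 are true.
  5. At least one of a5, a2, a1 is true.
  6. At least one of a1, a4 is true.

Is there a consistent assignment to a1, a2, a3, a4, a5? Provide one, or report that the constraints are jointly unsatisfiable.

a1 = True; a2 = False; a3 = False; a4 = False; a5 = False

  (1) a2=F, a5=F — not both ✓
  (2) {a5, a1}: 1 true — at least one ✓
  (3) a1=T, a5=F — not both ✓
  (4) {a3, a4, a5, a2}: 0 true — none ✓
  (5) {a5, a2, a1}: 1 true — at least one ✓
  (6) {a1, a4}: 1 true — at least one ✓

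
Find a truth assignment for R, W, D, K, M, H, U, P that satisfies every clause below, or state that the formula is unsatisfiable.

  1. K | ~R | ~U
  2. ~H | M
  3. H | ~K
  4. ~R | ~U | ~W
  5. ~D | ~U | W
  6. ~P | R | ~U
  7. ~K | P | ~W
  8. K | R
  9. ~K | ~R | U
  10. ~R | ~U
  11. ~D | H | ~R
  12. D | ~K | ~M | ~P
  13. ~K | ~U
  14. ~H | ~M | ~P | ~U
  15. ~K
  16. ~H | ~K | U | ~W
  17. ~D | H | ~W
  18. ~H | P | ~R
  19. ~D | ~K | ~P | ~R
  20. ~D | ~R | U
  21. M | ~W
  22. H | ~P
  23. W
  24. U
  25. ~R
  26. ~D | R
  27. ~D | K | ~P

Unsatisfiable

Case R = True:
  Clause (~R) is falsified — contradiction.
Case R = False:
  (K | R) forces K = True.
  Clause (~K) is falsified — contradiction.
Both cases fail, so the formula is unsatisfiable.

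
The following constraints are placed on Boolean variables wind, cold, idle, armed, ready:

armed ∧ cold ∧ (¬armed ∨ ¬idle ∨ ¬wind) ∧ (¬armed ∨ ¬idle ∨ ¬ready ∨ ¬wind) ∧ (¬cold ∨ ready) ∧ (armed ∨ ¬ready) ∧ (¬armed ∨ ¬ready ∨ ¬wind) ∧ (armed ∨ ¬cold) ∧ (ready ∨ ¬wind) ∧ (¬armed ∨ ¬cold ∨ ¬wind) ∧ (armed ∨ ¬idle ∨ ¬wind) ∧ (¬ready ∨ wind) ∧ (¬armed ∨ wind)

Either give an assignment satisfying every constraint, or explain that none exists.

Case wind = True:
  (armed) forces armed = True.
  (cold) forces cold = True.
  Clause (¬armed ∨ ¬cold ∨ ¬wind) is falsified — contradiction.
Case wind = False:
  (armed) forces armed = True.
  Clause (¬armed ∨ wind) is falsified — contradiction.
Both cases fail, so the formula is unsatisfiable.

UNSATISFIABLE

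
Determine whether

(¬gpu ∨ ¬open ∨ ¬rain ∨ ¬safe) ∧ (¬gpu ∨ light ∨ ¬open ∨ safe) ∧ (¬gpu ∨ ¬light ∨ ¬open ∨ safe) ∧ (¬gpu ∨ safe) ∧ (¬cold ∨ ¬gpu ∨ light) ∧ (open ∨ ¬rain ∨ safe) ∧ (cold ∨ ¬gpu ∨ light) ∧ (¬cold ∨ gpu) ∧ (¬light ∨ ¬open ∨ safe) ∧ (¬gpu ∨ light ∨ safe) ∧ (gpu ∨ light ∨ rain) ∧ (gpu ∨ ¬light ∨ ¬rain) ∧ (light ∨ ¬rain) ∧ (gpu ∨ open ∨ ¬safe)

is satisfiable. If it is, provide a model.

light = True; open = False; gpu = True; safe = True; cold = False; rain = False

Try light = False:
  (light ∨ ¬rain) forces rain = False.
  (gpu ∨ light ∨ rain) forces gpu = True.
  (¬gpu ∨ safe) forces safe = True.
  (¬cold ∨ ¬gpu ∨ light) forces cold = False.
  clause (cold ∨ ¬gpu ∨ light) is falsified — backtrack.
So light = True.
Set open = False.
Set gpu = True.
  then (¬gpu ∨ safe) forces safe = True.
Set cold = False.
Set rain = False.
All clauses satisfied.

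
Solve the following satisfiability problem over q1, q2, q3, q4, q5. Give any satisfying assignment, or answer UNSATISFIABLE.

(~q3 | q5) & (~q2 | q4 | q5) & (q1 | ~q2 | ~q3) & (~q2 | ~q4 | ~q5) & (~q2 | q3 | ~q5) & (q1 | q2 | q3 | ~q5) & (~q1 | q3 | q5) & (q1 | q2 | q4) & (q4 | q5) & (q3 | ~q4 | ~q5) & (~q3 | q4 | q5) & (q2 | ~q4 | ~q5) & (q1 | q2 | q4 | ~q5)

Set q1 = False.
Set q2 = False.
  then (q1 | q2 | q4) forces q4 = True.
  then (q2 | ~q4 | ~q5) forces q5 = False.
  then (~q3 | q5) forces q3 = False.
All clauses satisfied.

q1 = False; q2 = False; q3 = False; q4 = True; q5 = False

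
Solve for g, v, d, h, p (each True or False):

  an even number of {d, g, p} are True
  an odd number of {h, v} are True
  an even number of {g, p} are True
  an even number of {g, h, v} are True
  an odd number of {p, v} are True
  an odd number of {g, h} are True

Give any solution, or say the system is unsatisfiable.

The formula is unsatisfiable.

Adding constraints 2, 3, 5, 6 mod 2: every variable appears an even number of times on the left, so the left side is 0.
But the right sides sum to 1 (mod 2). 0 ≠ 1 — the system is inconsistent.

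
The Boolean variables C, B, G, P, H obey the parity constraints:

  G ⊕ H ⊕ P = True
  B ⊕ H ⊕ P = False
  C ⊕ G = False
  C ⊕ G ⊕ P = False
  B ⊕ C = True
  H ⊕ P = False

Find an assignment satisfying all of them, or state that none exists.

C: True; B: False; G: True; P: False; H: False

G ⊕ H ⊕ P = T ⊕ F ⊕ F = True ✓
B ⊕ H ⊕ P = F ⊕ F ⊕ F = False ✓
C ⊕ G = T ⊕ T = False ✓
C ⊕ G ⊕ P = T ⊕ T ⊕ F = False ✓
B ⊕ C = F ⊕ T = True ✓
H ⊕ P = F ⊕ F = False ✓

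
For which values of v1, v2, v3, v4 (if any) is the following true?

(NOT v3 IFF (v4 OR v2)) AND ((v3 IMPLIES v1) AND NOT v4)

v1=T, v2=F, v3=T, v4=F

  NOT v3 IFF (v4 OR v2) = True
    NOT v3 = False
    v4 OR v2 = False
  (v3 IMPLIES v1) AND NOT v4 = True
    v3 IMPLIES v1 = True
    NOT v4 = True
Both conjuncts True, so the formula holds.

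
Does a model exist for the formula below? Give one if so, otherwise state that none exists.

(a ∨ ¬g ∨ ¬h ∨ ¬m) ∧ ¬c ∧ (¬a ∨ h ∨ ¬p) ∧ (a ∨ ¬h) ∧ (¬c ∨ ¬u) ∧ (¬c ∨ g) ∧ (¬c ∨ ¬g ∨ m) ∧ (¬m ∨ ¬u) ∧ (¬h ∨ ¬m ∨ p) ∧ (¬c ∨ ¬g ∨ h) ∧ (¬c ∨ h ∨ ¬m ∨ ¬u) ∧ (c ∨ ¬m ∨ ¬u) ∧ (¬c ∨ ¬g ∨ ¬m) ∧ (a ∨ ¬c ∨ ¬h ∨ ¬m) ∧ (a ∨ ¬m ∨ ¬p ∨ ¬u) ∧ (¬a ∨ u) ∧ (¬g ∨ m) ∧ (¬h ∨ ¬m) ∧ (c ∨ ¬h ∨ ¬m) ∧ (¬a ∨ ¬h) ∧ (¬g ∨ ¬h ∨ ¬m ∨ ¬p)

u=T; g=F; h=F; c=F; m=F; a=F; p=F

Unit clause (¬c) forces c = False.
Set u = True.
  then (¬m ∨ ¬u) forces m = False.
  then (¬g ∨ m) forces g = False.
Set h = False.
Set a = False.
Set p = False.
All clauses satisfied.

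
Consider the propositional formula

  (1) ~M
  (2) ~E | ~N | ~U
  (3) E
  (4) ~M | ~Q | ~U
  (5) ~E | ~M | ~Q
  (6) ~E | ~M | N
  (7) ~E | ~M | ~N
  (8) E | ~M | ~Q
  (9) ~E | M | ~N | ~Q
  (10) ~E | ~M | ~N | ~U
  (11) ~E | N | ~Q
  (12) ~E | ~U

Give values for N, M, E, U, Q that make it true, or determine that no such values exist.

N=F; M=F; E=T; U=F; Q=F

Unit clause (~M) forces M = False.
Unit clause (E) forces E = True.
In (~E | ~U) only ~U is left, so U = False.
Set N = False.
  then (~E | N | ~Q) forces Q = False.
All clauses satisfied.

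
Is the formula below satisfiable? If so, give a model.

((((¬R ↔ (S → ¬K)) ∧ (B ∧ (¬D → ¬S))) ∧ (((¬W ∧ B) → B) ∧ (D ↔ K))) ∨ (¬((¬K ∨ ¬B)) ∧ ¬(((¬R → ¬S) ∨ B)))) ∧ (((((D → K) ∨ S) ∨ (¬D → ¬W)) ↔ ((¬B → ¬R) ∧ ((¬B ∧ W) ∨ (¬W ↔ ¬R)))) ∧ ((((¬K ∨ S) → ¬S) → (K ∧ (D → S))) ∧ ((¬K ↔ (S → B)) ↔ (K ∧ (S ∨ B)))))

Case B = True: the formula simplifies to (((¬R ↔ (S → ¬K)) ∧ (¬D → ¬S)) ∧ (D ↔ K)) ∧ (((((D → K) ∨ S) ∨ (¬D → ¬W)) ↔ (¬W ↔ ¬R)) ∧ ((((¬K ∨ S) → ¬S) → (K ∧ (D → S))) ∧ (¬K ↔ K))).
  K = True: the conjunct ¬K ↔ K becomes ¬True ↔ True = False.
  K = False: the conjunct ¬K ↔ K becomes ¬False ↔ False = False.
Case B = False: the conjunct (((¬R ↔ (S → ¬K)) ∧ (B ∧ (¬D → ¬S))) ∧ (((¬W ∧ B) → B) ∧ (D ↔ K))) ∨ (¬((¬K ∨ ¬B)) ∧ ¬(((¬R → ¬S) ∨ B))) becomes (False ∧ (D ↔ K)) ∨ (False ∧ ¬((¬R → ¬S))) = False.
Both cases fail — unsatisfiable.

The formula is unsatisfiable.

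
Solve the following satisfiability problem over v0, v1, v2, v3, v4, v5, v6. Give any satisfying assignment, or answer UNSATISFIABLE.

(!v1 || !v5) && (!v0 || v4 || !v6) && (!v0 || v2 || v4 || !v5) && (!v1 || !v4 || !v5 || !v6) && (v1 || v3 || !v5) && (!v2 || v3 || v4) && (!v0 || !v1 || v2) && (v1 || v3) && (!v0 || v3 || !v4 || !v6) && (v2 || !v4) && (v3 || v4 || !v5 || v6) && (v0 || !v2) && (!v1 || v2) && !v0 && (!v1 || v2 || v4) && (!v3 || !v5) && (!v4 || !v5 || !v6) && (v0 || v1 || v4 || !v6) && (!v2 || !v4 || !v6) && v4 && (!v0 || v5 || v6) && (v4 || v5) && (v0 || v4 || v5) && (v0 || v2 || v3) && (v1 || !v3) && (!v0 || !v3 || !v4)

Unsatisfiable — no assignment works.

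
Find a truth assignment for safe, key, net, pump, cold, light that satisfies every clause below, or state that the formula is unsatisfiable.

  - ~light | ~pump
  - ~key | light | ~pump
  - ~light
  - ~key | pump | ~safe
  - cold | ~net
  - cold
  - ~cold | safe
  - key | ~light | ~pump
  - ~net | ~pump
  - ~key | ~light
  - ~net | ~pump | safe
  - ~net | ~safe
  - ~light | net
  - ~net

Unit clause (~light) forces light = False.
Unit clause (cold) forces cold = True.
In (~cold | safe) only safe is left, so safe = True.
In (~net | ~safe) only ~net is left, so net = False.
Try key = True:
  (~key | light | ~pump) forces pump = False.
  clause (~key | pump | ~safe) is falsified — backtrack.
So key = False.
Set pump = False.
All clauses satisfied.

safe: True; key: False; net: False; pump: False; cold: True; light: False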